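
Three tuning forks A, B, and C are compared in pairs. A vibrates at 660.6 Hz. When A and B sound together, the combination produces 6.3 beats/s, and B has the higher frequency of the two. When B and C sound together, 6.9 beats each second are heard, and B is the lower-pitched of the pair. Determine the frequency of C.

B is above A, so f_B = 660.6 + 6.3 = 666.9 Hz.
C is above B, so f_C = 666.9 + 6.9 = 673.8 Hz.

673.8 Hz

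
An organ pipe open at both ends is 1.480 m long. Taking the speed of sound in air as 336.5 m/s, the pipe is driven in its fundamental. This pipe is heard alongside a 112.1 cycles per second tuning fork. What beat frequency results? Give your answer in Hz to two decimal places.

1.58 Hz

Open pipe: f_n = n·v/(2L) = 1·336.5/(2·1.480) = 113.6824 Hz.
f_beat = |113.6824 − 112.1| = 1.58 Hz.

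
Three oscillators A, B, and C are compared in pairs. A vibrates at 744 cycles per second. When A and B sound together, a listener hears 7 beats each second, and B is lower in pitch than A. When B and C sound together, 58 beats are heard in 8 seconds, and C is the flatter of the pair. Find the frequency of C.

B is below A, so f_B = 744 − 7 = 737 Hz.
B–C: Beat frequency = 58/8 = 7.25 Hz.
C is below B, so f_C = 737 − 7.25 = 729.75 Hz.

729.75 Hz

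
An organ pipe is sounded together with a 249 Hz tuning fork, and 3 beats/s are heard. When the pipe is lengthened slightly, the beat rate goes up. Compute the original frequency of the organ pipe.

246 Hz

|f − 249| = 3, so the organ pipe was at either 246 Hz or 252 Hz.
A longer pipe has a lower fundamental; the adjustment lowers the organ pipe's frequency.
The beat rate rose, so the adjustment moved the organ pipe further from 249 Hz — it was already below the reference.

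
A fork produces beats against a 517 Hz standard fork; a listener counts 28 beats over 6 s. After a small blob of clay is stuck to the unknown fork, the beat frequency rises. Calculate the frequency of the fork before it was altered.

Beat frequency = 28/6 = 4.6667 Hz.
|f − 517| = 4.6667, so the fork was at either 512.3333 Hz or 521.6667 Hz.
Adding mass to a fork lowers its frequency; the adjustment lowers the fork's frequency.
The beat rate rose, so the adjustment moved the fork further from 517 Hz — it was already below the reference.

512.3333 Hz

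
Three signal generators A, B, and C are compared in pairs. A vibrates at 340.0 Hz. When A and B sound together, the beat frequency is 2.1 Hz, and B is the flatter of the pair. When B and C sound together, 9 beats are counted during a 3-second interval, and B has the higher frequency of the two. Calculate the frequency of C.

334.9 Hz

B is below A, so f_B = 340.0 − 2.1 = 337.9 Hz.
B–C: Beat frequency = 9/3 = 3 Hz.
C is below B, so f_C = 337.9 − 3 = 334.9 Hz.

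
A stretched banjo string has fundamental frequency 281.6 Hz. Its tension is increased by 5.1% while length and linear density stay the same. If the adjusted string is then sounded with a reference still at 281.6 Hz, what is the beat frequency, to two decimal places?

7.09 Hz

For a string, f ∝ √T, so the new frequency is 281.6·√1.051 = 288.6915 Hz.
f_beat = |288.6915 − 281.6| = 7.09 Hz.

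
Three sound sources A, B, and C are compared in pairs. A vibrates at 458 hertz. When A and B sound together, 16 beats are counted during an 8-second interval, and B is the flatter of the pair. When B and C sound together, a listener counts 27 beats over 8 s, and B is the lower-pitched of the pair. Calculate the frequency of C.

459.375 Hz

A–B: Beat frequency = 16/8 = 2 Hz.
B is below A, so f_B = 458 − 2 = 456 Hz.
B–C: Beat frequency = 27/8 = 3.375 Hz.
C is above B, so f_C = 456 + 3.375 = 459.375 Hz.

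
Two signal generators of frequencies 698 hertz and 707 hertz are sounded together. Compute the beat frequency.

9 Hz

The beat frequency equals the magnitude of the frequency difference.
|698 − 707| = 9 Hz.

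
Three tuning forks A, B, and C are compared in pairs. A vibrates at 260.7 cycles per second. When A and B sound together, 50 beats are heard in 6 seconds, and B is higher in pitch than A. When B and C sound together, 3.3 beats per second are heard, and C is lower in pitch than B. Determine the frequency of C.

265.7333 Hz

A–B: Beat frequency = 50/6 = 8.3333 Hz.
B is above A, so f_B = 260.7 + 8.3333 = 269.0333 Hz.
C is below B, so f_C = 269.0333 − 3.3 = 265.7333 Hz.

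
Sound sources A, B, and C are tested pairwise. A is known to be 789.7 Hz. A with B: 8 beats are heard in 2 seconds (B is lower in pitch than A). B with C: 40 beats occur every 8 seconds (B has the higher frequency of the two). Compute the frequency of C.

780.7 Hz

A–B: Beat frequency = 8/2 = 4 Hz.
B is below A, so f_B = 789.7 − 4 = 785.7 Hz.
B–C: Beat frequency = 40/8 = 5 Hz.
C is below B, so f_C = 785.7 − 5 = 780.7 Hz.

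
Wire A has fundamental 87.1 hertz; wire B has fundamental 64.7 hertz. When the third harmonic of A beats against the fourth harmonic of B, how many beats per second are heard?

Third harmonic of the first: 3·87.1 = 261.3 Hz.
Fourth harmonic of the second: 4·64.7 = 258.8 Hz.
f_beat = |261.3 − 258.8| = 2.5 Hz.

2.5 Hz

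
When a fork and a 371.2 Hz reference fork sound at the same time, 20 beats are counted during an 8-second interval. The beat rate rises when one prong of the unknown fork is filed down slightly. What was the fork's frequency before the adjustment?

373.7 Hz

Beat frequency = 20/8 = 2.5 Hz.
|f − 371.2| = 2.5, so the fork was at either 368.7 Hz or 373.7 Hz.
Filing a prong removes mass and raises the fork's frequency; the adjustment raises the fork's frequency.
The beat rate rose, so the adjustment moved the fork further from 371.2 Hz — it was already above the reference.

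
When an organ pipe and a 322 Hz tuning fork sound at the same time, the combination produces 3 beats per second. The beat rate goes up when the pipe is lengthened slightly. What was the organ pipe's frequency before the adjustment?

|f − 322| = 3, so the organ pipe was at either 319 Hz or 325 Hz.
A longer pipe has a lower fundamental; the adjustment lowers the organ pipe's frequency.
The beat rate rose, so the adjustment moved the organ pipe further from 322 Hz — it was already below the reference.

319 Hz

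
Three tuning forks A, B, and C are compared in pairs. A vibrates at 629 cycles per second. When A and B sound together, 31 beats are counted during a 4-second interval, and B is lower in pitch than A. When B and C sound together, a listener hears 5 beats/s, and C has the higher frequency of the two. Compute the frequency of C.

A–B: Beat frequency = 31/4 = 7.75 Hz.
B is below A, so f_B = 629 − 7.75 = 621.25 Hz.
C is above B, so f_C = 621.25 + 5 = 626.25 Hz.

626.25 Hz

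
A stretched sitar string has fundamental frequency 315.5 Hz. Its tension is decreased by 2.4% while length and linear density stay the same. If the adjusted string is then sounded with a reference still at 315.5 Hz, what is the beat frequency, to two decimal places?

3.81 Hz

For a string, f ∝ √T, so the new frequency is 315.5·√0.976 = 311.6910 Hz.
f_beat = |311.6910 − 315.5| = 3.81 Hz.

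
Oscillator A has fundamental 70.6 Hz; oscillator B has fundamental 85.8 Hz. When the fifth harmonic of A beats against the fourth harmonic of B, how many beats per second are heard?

9.8 Hz

Fifth harmonic of the first: 5·70.6 = 353.0 Hz.
Fourth harmonic of the second: 4·85.8 = 343.2 Hz.
f_beat = |353.0 − 343.2| = 9.8 Hz.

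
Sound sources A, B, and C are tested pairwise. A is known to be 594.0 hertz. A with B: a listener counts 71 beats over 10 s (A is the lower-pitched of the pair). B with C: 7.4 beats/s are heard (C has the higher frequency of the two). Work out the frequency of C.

608.5 Hz

A–B: Beat frequency = 71/10 = 7.1 Hz.
B is above A, so f_B = 594.0 + 7.1 = 601.1 Hz.
C is above B, so f_C = 601.1 + 7.4 = 608.5 Hz.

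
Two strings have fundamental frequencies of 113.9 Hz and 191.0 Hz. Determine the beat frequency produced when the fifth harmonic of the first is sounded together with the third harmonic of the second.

3.5 Hz

Fifth harmonic of the first: 5·113.9 = 569.5 Hz.
Third harmonic of the second: 3·191.0 = 573.0 Hz.
f_beat = |569.5 − 573.0| = 3.5 Hz.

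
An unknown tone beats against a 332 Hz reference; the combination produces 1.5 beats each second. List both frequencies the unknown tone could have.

|f − 332| = 1.5, so f = 332 ± 1.5.

330.5 Hz or 333.5 Hz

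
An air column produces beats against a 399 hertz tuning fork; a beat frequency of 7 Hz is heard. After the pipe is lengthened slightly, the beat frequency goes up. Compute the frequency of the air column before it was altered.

|f − 399| = 7, so the air column was at either 392 Hz or 406 Hz.
A longer pipe has a lower fundamental; the adjustment lowers the air column's frequency.
The beat rate rose, so the adjustment moved the air column further from 399 Hz — it was already below the reference.

392 Hz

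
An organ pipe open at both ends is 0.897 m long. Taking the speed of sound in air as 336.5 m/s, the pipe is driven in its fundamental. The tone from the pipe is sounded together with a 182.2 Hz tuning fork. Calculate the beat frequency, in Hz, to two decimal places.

Open pipe: f_n = n·v/(2L) = 1·336.5/(2·0.897) = 187.5697 Hz.
f_beat = |187.5697 − 182.2| = 5.37 Hz.

5.37 Hz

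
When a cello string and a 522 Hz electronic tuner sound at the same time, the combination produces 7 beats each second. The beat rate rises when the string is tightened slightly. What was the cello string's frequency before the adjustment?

|f − 522| = 7, so the cello string was at either 515 Hz or 529 Hz.
Increasing tension raises a string's frequency; the adjustment raises the cello string's frequency.
The beat rate rose, so the adjustment moved the cello string further from 522 Hz — it was already above the reference.

529 Hz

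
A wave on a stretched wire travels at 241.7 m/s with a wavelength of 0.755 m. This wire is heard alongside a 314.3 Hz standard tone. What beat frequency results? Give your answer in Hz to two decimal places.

Source frequency f = v/λ = 241.7/0.755 = 320.1325 Hz.
f_beat = |320.1325 − 314.3| = 5.83 Hz.

5.83 Hz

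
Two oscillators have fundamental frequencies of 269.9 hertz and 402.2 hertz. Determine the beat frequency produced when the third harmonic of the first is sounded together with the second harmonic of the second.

Third harmonic of the first: 3·269.9 = 809.7 Hz.
Second harmonic of the second: 2·402.2 = 804.4 Hz.
f_beat = |809.7 − 804.4| = 5.3 Hz.

5.3 Hz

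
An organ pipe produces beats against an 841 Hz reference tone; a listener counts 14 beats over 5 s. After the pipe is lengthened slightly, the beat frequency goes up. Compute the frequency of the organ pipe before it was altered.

838.2 Hz

Beat frequency = 14/5 = 2.8 Hz.
|f − 841| = 2.8, so the organ pipe was at either 838.2 Hz or 843.8 Hz.
A longer pipe has a lower fundamental; the adjustment lowers the organ pipe's frequency.
The beat rate rose, so the adjustment moved the organ pipe further from 841 Hz — it was already below the reference.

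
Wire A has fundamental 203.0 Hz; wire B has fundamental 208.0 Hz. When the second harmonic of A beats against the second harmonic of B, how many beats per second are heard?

Second harmonic of the first: 2·203.0 = 406.0 Hz.
Second harmonic of the second: 2·208.0 = 416.0 Hz.
f_beat = |406.0 − 416.0| = 10.0 Hz.

10.0 Hz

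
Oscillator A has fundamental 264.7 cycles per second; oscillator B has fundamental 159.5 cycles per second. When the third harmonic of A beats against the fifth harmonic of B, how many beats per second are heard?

3.4 Hz

Third harmonic of the first: 3·264.7 = 794.1 Hz.
Fifth harmonic of the second: 5·159.5 = 797.5 Hz.
f_beat = |794.1 − 797.5| = 3.4 Hz.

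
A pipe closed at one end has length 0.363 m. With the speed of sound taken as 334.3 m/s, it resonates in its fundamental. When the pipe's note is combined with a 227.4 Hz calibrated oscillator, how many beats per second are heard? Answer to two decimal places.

2.83 Hz

Closed pipe (odd harmonics): f_n = n·v/(4L) = 1·334.3/(4·0.363) = 230.2342 Hz.
f_beat = |230.2342 − 227.4| = 2.83 Hz.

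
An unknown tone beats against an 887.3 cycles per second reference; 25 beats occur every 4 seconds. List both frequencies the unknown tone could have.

Beat frequency = 25/4 = 6.25 Hz.
|f − 887.3| = 6.25, so f = 887.3 ± 6.25.

881.05 Hz or 893.55 Hz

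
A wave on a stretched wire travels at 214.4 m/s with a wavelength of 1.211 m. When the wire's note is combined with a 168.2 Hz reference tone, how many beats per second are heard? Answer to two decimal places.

8.84 Hz

Source frequency f = v/λ = 214.4/1.211 = 177.0438 Hz.
f_beat = |177.0438 − 168.2| = 8.84 Hz.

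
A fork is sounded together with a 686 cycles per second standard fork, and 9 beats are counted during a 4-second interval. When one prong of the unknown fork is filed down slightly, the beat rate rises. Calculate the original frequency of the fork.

688.25 Hz

Beat frequency = 9/4 = 2.25 Hz.
|f − 686| = 2.25, so the fork was at either 683.75 Hz or 688.25 Hz.
Filing a prong removes mass and raises the fork's frequency; the adjustment raises the fork's frequency.
The beat rate rose, so the adjustment moved the fork further from 686 Hz — it was already above the reference.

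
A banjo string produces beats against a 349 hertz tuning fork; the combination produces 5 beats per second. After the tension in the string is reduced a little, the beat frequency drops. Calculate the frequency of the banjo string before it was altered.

|f − 349| = 5, so the banjo string was at either 344 Hz or 354 Hz.
Lower tension means lower frequency; the adjustment lowers the banjo string's frequency.
The beat rate fell, so the adjustment moved the banjo string toward 349 Hz — it must have started above the reference.

354 Hz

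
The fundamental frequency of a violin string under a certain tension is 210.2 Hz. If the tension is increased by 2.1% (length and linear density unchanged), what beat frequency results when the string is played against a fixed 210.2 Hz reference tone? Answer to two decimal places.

For a string, f ∝ √T, so the new frequency is 210.2·√1.021 = 212.3956 Hz.
f_beat = |212.3956 − 210.2| = 2.20 Hz.

2.20 Hz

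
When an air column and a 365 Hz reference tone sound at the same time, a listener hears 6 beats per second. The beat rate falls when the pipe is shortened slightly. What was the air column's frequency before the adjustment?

|f − 365| = 6, so the air column was at either 359 Hz or 371 Hz.
A shorter pipe has a higher fundamental; the adjustment raises the air column's frequency.
The beat rate fell, so the adjustment moved the air column toward 365 Hz — it must have started below the reference.

359 Hz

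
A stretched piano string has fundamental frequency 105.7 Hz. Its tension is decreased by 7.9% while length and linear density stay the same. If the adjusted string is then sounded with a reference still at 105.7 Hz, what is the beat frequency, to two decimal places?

4.26 Hz

For a string, f ∝ √T, so the new frequency is 105.7·√0.921 = 101.4390 Hz.
f_beat = |101.4390 − 105.7| = 4.26 Hz.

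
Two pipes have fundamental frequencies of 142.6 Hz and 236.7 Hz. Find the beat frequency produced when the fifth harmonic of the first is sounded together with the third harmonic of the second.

2.9 Hz

Fifth harmonic of the first: 5·142.6 = 713.0 Hz.
Third harmonic of the second: 3·236.7 = 710.1 Hz.
f_beat = |713.0 − 710.1| = 2.9 Hz.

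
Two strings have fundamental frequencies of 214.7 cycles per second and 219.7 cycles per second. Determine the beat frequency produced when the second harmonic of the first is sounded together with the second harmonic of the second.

Second harmonic of the first: 2·214.7 = 429.4 Hz.
Second harmonic of the second: 2·219.7 = 439.4 Hz.
f_beat = |429.4 − 439.4| = 10.0 Hz.

10.0 Hz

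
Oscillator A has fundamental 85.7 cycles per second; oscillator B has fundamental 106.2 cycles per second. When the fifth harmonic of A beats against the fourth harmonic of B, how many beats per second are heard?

3.7 Hz

Fifth harmonic of the first: 5·85.7 = 428.5 Hz.
Fourth harmonic of the second: 4·106.2 = 424.8 Hz.
f_beat = |428.5 − 424.8| = 3.7 Hz.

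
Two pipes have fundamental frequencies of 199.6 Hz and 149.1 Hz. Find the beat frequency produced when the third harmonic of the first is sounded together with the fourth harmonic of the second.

Third harmonic of the first: 3·199.6 = 598.8 Hz.
Fourth harmonic of the second: 4·149.1 = 596.4 Hz.
f_beat = |598.8 − 596.4| = 2.4 Hz.

2.4 Hz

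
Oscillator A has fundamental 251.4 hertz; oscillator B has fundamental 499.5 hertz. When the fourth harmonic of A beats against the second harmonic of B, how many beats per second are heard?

Fourth harmonic of the first: 4·251.4 = 1005.6 Hz.
Second harmonic of the second: 2·499.5 = 999.0 Hz.
f_beat = |1005.6 − 999.0| = 6.6 Hz.

6.6 Hz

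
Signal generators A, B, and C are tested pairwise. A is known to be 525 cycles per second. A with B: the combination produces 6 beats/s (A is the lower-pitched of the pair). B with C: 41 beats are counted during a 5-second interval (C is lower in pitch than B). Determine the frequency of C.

522.8 Hz

B is above A, so f_B = 525 + 6 = 531 Hz.
B–C: Beat frequency = 41/5 = 8.2 Hz.
C is below B, so f_C = 531 − 8.2 = 522.8 Hz.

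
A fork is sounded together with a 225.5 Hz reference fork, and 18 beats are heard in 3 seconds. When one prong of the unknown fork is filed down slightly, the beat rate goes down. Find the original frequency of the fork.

219.5 Hz

Beat frequency = 18/3 = 6 Hz.
|f − 225.5| = 6, so the fork was at either 219.5 Hz or 231.5 Hz.
Filing a prong removes mass and raises the fork's frequency; the adjustment raises the fork's frequency.
The beat rate fell, so the adjustment moved the fork toward 225.5 Hz — it must have started below the reference.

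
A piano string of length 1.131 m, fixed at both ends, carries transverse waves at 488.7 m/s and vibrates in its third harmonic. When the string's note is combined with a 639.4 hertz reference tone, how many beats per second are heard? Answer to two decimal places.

8.74 Hz

For a string fixed at both ends, f_n = n·v/(2L) = 3·488.7/(2·1.131) = 648.1432 Hz.
f_beat = |648.1432 − 639.4| = 8.74 Hz.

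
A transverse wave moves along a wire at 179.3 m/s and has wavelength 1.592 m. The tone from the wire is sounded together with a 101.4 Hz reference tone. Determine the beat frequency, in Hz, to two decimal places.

11.23 Hz

Source frequency f = v/λ = 179.3/1.592 = 112.6256 Hz.
f_beat = |112.6256 − 101.4| = 11.23 Hz.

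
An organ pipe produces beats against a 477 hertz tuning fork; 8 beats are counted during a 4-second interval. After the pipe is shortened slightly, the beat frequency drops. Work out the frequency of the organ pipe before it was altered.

Beat frequency = 8/4 = 2 Hz.
|f − 477| = 2, so the organ pipe was at either 475 Hz or 479 Hz.
A shorter pipe has a higher fundamental; the adjustment raises the organ pipe's frequency.
The beat rate fell, so the adjustment moved the organ pipe toward 477 Hz — it must have started below the reference.

475 Hz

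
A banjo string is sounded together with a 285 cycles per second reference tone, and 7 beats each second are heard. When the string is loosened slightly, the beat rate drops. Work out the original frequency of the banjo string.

292 Hz

|f − 285| = 7, so the banjo string was at either 278 Hz or 292 Hz.
Reducing tension lowers a string's frequency; the adjustment lowers the banjo string's frequency.
The beat rate fell, so the adjustment moved the banjo string toward 285 Hz — it must have started above the reference.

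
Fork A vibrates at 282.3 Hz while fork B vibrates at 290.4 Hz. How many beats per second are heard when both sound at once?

8.1 Hz

The beat frequency equals the magnitude of the frequency difference.
|282.3 − 290.4| = 8.1 Hz.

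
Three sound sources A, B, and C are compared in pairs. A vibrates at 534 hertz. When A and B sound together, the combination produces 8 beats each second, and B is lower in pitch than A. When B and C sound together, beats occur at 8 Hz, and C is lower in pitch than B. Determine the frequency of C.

B is below A, so f_B = 534 − 8 = 526 Hz.
C is below B, so f_C = 526 − 8 = 518 Hz.

518 Hz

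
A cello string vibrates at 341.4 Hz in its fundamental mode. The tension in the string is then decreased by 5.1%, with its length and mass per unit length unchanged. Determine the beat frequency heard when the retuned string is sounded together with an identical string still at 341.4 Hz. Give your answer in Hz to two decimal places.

For a string, f ∝ √T, so the new frequency is 341.4·√0.949 = 332.5804 Hz.
f_beat = |332.5804 − 341.4| = 8.82 Hz.

8.82 Hz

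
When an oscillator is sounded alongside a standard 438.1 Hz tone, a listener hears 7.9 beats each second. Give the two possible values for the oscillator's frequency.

|f − 438.1| = 7.9, so f = 438.1 ± 7.9.

430.2 Hz or 446 Hz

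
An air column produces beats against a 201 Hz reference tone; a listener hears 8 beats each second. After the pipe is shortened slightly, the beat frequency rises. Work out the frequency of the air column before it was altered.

209 Hz

|f − 201| = 8, so the air column was at either 193 Hz or 209 Hz.
A shorter pipe has a higher fundamental; the adjustment raises the air column's frequency.
The beat rate rose, so the adjustment moved the air column further from 201 Hz — it was already above the reference.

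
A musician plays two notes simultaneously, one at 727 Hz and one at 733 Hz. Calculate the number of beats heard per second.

The beat frequency equals the magnitude of the frequency difference.
|727 − 733| = 6 Hz.

6 Hz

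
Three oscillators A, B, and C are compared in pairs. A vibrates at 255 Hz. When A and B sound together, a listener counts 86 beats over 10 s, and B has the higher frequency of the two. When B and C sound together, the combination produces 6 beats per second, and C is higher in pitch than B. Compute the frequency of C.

A–B: Beat frequency = 86/10 = 8.6 Hz.
B is above A, so f_B = 255 + 8.6 = 263.6 Hz.
C is above B, so f_C = 263.6 + 6 = 269.6 Hz.

269.6 Hz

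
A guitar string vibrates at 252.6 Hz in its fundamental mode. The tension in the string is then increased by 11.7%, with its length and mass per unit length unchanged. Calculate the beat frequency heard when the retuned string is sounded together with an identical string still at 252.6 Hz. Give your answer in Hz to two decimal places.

For a string, f ∝ √T, so the new frequency is 252.6·√1.117 = 266.9684 Hz.
f_beat = |266.9684 − 252.6| = 14.37 Hz.

14.37 Hz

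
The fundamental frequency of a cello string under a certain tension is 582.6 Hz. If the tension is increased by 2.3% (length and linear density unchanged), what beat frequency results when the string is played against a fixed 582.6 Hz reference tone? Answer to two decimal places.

6.66 Hz

For a string, f ∝ √T, so the new frequency is 582.6·√1.023 = 589.2618 Hz.
f_beat = |589.2618 − 582.6| = 6.66 Hz.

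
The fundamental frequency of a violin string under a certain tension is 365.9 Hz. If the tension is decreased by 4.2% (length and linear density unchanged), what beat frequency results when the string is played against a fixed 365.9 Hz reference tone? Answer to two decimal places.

For a string, f ∝ √T, so the new frequency is 365.9·√0.958 = 358.1337 Hz.
f_beat = |358.1337 − 365.9| = 7.77 Hz.

7.77 Hz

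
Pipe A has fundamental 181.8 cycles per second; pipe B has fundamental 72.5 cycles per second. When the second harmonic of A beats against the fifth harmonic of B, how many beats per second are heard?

1.1 Hz

Second harmonic of the first: 2·181.8 = 363.6 Hz.
Fifth harmonic of the second: 5·72.5 = 362.5 Hz.
f_beat = |363.6 − 362.5| = 1.1 Hz.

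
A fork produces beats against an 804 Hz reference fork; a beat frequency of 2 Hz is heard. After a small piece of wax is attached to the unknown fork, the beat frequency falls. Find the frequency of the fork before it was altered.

|f − 804| = 2, so the fork was at either 802 Hz or 806 Hz.
Loading a fork with wax lowers its frequency; the adjustment lowers the fork's frequency.
The beat rate fell, so the adjustment moved the fork toward 804 Hz — it must have started above the reference.

806 Hz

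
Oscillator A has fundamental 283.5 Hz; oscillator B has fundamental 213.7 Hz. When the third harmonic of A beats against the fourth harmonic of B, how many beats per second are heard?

4.3 Hz

Third harmonic of the first: 3·283.5 = 850.5 Hz.
Fourth harmonic of the second: 4·213.7 = 854.8 Hz.
f_beat = |850.5 − 854.8| = 4.3 Hz.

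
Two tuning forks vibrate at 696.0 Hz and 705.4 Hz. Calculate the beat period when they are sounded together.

f_beat = |696.0 − 705.4| = 9.4 Hz.
Beat period T = 1 / f_beat = 1 / 9.4 s.

0.106 s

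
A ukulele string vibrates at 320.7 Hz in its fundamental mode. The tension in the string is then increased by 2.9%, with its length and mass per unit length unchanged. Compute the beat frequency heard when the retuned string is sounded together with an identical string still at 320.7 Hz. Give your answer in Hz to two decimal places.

For a string, f ∝ √T, so the new frequency is 320.7·√1.029 = 325.3169 Hz.
f_beat = |325.3169 − 320.7| = 4.62 Hz.

4.62 Hz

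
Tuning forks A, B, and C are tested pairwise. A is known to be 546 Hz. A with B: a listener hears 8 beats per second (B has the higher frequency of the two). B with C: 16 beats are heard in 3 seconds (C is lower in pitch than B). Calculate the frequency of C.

B is above A, so f_B = 546 + 8 = 554 Hz.
B–C: Beat frequency = 16/3 = 5.3333 Hz.
C is below B, so f_C = 554 − 5.3333 = 548.6667 Hz.

548.6667 Hz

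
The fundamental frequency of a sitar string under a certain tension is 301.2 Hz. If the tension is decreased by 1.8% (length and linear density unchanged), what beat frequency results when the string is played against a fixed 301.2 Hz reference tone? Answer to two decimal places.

For a string, f ∝ √T, so the new frequency is 301.2·√0.982 = 298.4769 Hz.
f_beat = |298.4769 − 301.2| = 2.72 Hz.

2.72 Hz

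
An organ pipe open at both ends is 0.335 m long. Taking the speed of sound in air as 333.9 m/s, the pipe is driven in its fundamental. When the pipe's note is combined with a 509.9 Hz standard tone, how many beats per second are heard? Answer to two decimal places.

11.54 Hz

Open pipe: f_n = n·v/(2L) = 1·333.9/(2·0.335) = 498.3582 Hz.
f_beat = |498.3582 − 509.9| = 11.54 Hz.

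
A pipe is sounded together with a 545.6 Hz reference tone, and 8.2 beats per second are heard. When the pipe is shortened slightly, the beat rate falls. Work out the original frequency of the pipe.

537.4 Hz

|f − 545.6| = 8.2, so the pipe was at either 537.4 Hz or 553.8 Hz.
A shorter pipe has a higher fundamental; the adjustment raises the pipe's frequency.
The beat rate fell, so the adjustment moved the pipe toward 545.6 Hz — it must have started below the reference.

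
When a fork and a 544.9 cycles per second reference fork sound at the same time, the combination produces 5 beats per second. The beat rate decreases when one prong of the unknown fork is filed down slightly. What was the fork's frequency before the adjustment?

539.9 Hz

|f − 544.9| = 5, so the fork was at either 539.9 Hz or 549.9 Hz.
Filing a prong removes mass and raises the fork's frequency; the adjustment raises the fork's frequency.
The beat rate fell, so the adjustment moved the fork toward 544.9 Hz — it must have started below the reference.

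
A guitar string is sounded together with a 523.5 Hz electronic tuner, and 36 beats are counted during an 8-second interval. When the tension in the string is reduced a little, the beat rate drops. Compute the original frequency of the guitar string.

Beat frequency = 36/8 = 4.5 Hz.
|f − 523.5| = 4.5, so the guitar string was at either 519 Hz or 528 Hz.
Lower tension means lower frequency; the adjustment lowers the guitar string's frequency.
The beat rate fell, so the adjustment moved the guitar string toward 523.5 Hz — it must have started above the reference.

528 Hz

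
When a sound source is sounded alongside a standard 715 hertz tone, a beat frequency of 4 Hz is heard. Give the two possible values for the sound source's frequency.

711 Hz or 719 Hz

|f − 715| = 4, so f = 715 ± 4.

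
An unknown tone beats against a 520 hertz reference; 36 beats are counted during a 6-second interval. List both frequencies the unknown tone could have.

514 Hz or 526 Hz

Beat frequency = 36/6 = 6 Hz.
|f − 520| = 6, so f = 520 ± 6.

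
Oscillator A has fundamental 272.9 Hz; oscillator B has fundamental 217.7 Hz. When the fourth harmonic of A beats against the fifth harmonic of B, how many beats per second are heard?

Fourth harmonic of the first: 4·272.9 = 1091.6 Hz.
Fifth harmonic of the second: 5·217.7 = 1088.5 Hz.
f_beat = |1091.6 − 1088.5| = 3.1 Hz.

3.1 Hz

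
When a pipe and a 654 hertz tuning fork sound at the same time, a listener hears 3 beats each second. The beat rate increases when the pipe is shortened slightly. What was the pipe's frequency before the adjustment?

657 Hz

|f − 654| = 3, so the pipe was at either 651 Hz or 657 Hz.
A shorter pipe has a higher fundamental; the adjustment raises the pipe's frequency.
The beat rate rose, so the adjustment moved the pipe further from 654 Hz — it was already above the reference.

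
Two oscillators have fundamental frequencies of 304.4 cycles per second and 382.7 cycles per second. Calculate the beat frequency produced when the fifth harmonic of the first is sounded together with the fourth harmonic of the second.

8.8 Hz

Fifth harmonic of the first: 5·304.4 = 1522.0 Hz.
Fourth harmonic of the second: 4·382.7 = 1530.8 Hz.
f_beat = |1522.0 − 1530.8| = 8.8 Hz.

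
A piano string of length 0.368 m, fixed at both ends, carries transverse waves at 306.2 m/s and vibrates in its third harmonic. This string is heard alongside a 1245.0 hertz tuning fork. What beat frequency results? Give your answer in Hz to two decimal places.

3.10 Hz

For a string fixed at both ends, f_n = n·v/(2L) = 3·306.2/(2·0.368) = 1248.0978 Hz.
f_beat = |1248.0978 − 1245.0| = 3.10 Hz.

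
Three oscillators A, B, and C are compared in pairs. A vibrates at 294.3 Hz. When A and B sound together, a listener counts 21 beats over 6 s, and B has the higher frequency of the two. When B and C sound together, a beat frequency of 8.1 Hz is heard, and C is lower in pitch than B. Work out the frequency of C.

289.7 Hz

A–B: Beat frequency = 21/6 = 3.5 Hz.
B is above A, so f_B = 294.3 + 3.5 = 297.8 Hz.
C is below B, so f_C = 297.8 − 8.1 = 289.7 Hz.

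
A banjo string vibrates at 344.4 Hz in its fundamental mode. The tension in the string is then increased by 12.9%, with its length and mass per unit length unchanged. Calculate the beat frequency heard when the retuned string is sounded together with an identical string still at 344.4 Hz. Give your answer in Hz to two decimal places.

For a string, f ∝ √T, so the new frequency is 344.4·√1.129 = 365.9402 Hz.
f_beat = |365.9402 − 344.4| = 21.54 Hz.

21.54 Hz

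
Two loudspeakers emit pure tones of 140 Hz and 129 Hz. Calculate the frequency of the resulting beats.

11 Hz

Beats arise from superposition of two nearby frequencies; the beat rate is |f₁ − f₂|.
|140 − 129| = 11 Hz.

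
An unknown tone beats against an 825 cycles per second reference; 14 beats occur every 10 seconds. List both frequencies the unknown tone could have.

823.6 Hz or 826.4 Hz

Beat frequency = 14/10 = 1.4 Hz.
|f − 825| = 1.4, so f = 825 ± 1.4.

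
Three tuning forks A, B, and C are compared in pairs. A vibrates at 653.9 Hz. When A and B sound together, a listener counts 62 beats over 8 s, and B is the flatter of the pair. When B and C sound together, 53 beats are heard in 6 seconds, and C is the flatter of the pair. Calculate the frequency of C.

637.3167 Hz

A–B: Beat frequency = 62/8 = 7.75 Hz.
B is below A, so f_B = 653.9 − 7.75 = 646.15 Hz.
B–C: Beat frequency = 53/6 = 8.8333 Hz.
C is below B, so f_C = 646.15 − 8.8333 = 637.3167 Hz.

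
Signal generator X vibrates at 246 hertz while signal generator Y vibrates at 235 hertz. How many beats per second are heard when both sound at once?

11 Hz

Beats arise from superposition of two nearby frequencies; the beat rate is |f₁ − f₂|.
|246 − 235| = 11 Hz.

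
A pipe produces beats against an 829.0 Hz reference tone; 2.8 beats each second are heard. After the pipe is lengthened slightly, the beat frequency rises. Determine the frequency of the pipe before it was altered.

826.2 Hz

|f − 829.0| = 2.8, so the pipe was at either 826.2 Hz or 831.8 Hz.
A longer pipe has a lower fundamental; the adjustment lowers the pipe's frequency.
The beat rate rose, so the adjustment moved the pipe further from 829.0 Hz — it was already below the reference.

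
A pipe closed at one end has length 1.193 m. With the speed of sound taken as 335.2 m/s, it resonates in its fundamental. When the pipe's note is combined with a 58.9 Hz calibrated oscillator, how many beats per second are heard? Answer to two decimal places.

Closed pipe (odd harmonics): f_n = n·v/(4L) = 1·335.2/(4·1.193) = 70.2431 Hz.
f_beat = |70.2431 − 58.9| = 11.34 Hz.

11.34 Hz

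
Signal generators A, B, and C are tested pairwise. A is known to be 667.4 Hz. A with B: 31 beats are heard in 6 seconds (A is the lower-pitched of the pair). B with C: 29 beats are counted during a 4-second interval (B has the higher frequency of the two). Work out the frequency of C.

A–B: Beat frequency = 31/6 = 5.1667 Hz.
B is above A, so f_B = 667.4 + 5.1667 = 672.5667 Hz.
B–C: Beat frequency = 29/4 = 7.25 Hz.
C is below B, so f_C = 672.5667 − 7.25 = 665.3167 Hz.

665.3167 Hz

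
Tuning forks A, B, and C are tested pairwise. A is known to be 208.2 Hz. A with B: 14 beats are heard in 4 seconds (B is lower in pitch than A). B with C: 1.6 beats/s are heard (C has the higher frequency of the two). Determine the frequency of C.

206.3 Hz

A–B: Beat frequency = 14/4 = 3.5 Hz.
B is below A, so f_B = 208.2 − 3.5 = 204.7 Hz.
C is above B, so f_C = 204.7 + 1.6 = 206.3 Hz.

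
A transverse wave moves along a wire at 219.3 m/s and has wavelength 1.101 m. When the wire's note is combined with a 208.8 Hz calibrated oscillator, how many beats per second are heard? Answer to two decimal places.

9.62 Hz

Source frequency f = v/λ = 219.3/1.101 = 199.1826 Hz.
f_beat = |199.1826 − 208.8| = 9.62 Hz.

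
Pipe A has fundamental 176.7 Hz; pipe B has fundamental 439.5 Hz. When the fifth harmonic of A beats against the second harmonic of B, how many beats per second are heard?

4.5 Hz

Fifth harmonic of the first: 5·176.7 = 883.5 Hz.
Second harmonic of the second: 2·439.5 = 879.0 Hz.
f_beat = |883.5 − 879.0| = 4.5 Hz.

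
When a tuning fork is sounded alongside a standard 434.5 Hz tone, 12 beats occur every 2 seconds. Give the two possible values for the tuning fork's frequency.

428.5 Hz or 440.5 Hz

Beat frequency = 12/2 = 6 Hz.
|f − 434.5| = 6, so f = 434.5 ± 6.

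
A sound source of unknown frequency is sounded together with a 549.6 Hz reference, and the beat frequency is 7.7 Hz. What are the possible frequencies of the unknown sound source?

541.9 Hz or 557.3 Hz

|f − 549.6| = 7.7, so f = 549.6 ± 7.7.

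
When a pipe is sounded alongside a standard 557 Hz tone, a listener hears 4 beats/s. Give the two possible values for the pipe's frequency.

|f − 557| = 4, so f = 557 ± 4.

553 Hz or 561 Hz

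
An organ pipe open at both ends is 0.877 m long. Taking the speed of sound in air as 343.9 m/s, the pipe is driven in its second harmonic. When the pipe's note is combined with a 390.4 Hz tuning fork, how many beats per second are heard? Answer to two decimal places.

1.73 Hz

Open pipe: f_n = n·v/(2L) = 2·343.9/(2·0.877) = 392.1323 Hz.
f_beat = |392.1323 − 390.4| = 1.73 Hz.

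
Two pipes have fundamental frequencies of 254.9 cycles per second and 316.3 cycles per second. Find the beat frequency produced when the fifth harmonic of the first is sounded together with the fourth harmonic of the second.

9.3 Hz

Fifth harmonic of the first: 5·254.9 = 1274.5 Hz.
Fourth harmonic of the second: 4·316.3 = 1265.2 Hz.
f_beat = |1274.5 − 1265.2| = 9.3 Hz.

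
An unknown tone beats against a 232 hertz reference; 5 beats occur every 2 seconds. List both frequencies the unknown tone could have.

Beat frequency = 5/2 = 2.5 Hz.
|f − 232| = 2.5, so f = 232 ± 2.5.

229.5 Hz or 234.5 Hz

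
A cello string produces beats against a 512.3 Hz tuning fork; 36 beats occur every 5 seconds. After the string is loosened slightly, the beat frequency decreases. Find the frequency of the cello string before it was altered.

519.5 Hz

Beat frequency = 36/5 = 7.2 Hz.
|f − 512.3| = 7.2, so the cello string was at either 505.1 Hz or 519.5 Hz.
Reducing tension lowers a string's frequency; the adjustment lowers the cello string's frequency.
The beat rate fell, so the adjustment moved the cello string toward 512.3 Hz — it must have started above the reference.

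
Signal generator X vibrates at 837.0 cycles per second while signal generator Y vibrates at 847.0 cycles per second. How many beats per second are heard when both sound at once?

Beats arise from superposition of two nearby frequencies; the beat rate is |f₁ − f₂|.
|837.0 − 847.0| = 10 Hz.

10 Hz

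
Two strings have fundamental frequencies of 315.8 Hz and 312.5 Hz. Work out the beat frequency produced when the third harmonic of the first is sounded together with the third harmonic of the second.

9.9 Hz

Third harmonic of the first: 3·315.8 = 947.4 Hz.
Third harmonic of the second: 3·312.5 = 937.5 Hz.
f_beat = |947.4 − 937.5| = 9.9 Hz.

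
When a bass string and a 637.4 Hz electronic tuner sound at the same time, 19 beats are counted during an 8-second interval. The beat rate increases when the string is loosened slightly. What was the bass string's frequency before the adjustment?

Beat frequency = 19/8 = 2.375 Hz.
|f − 637.4| = 2.375, so the bass string was at either 635.025 Hz or 639.775 Hz.
Reducing tension lowers a string's frequency; the adjustment lowers the bass string's frequency.
The beat rate rose, so the adjustment moved the bass string further from 637.4 Hz — it was already below the reference.

635.025 Hz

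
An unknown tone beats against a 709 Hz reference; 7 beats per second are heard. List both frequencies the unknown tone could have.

|f − 709| = 7, so f = 709 ± 7.

702 Hz or 716 Hz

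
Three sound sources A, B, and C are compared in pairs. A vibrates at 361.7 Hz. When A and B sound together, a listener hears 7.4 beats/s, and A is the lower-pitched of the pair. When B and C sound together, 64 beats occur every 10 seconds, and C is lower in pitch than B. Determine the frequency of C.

B is above A, so f_B = 361.7 + 7.4 = 369.1 Hz.
B–C: Beat frequency = 64/10 = 6.4 Hz.
C is below B, so f_C = 369.1 − 6.4 = 362.7 Hz.

362.7 Hz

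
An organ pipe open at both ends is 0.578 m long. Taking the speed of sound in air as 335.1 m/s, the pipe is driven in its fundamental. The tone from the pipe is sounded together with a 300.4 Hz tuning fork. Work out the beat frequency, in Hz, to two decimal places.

Open pipe: f_n = n·v/(2L) = 1·335.1/(2·0.578) = 289.8789 Hz.
f_beat = |289.8789 − 300.4| = 10.52 Hz.

10.52 Hz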